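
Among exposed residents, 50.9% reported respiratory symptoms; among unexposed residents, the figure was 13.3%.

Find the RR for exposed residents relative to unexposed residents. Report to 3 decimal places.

RR = 0.5090 / 0.1330 = 3.827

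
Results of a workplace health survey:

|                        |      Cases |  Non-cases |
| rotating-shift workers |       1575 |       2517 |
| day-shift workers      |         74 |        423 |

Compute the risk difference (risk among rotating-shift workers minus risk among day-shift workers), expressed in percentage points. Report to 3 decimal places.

23.600

risk, rotating-shift workers = 1575/4092 = 0.3849
risk, day-shift workers = 74/497 = 0.1489
risk difference = 0.3849 − 0.1489 = 0.2360 → 23.600 percentage points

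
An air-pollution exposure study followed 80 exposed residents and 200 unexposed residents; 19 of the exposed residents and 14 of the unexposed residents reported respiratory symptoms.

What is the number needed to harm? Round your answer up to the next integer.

risk, exposed residents = 19/80 = 0.237500
risk, unexposed residents = 14/200 = 0.070000
absolute risk difference = 0.167500
1 / 0.167500 = 5.970 → round up → 6

NNH ≈ 6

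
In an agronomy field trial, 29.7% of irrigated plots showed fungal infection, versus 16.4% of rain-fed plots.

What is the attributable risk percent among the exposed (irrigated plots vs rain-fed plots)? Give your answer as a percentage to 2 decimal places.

AR% = (0.2970 − 0.1640) / 0.2970 = 0.4478 → 44.78%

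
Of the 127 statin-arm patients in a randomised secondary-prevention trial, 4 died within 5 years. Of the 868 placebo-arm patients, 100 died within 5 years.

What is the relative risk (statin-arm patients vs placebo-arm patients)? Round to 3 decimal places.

risk, statin-arm patients = 4/127 = 0.03150
risk, placebo-arm patients = 100/868 = 0.11521
RR = 0.03150 / 0.11521 = 0.273

0.273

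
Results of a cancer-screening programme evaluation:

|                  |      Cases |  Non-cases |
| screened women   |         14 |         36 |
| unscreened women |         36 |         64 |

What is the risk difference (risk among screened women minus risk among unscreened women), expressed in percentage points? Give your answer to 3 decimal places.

risk, screened women = 14/50 = 0.2800
risk, unscreened women = 36/100 = 0.3600
risk difference = 0.2800 − 0.3600 = -0.0800 → -8.000 percentage points

-8.000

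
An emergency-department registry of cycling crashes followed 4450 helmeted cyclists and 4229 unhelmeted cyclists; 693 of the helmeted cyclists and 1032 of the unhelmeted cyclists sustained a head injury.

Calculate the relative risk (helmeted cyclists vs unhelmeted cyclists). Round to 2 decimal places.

risk, helmeted cyclists = 693/4450 = 0.1557
risk, unhelmeted cyclists = 1032/4229 = 0.2440
RR = 0.1557 / 0.2440 = 0.64

0.64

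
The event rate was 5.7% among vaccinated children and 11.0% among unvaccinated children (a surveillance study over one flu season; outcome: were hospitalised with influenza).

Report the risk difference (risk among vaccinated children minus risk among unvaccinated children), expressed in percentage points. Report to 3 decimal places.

RD = -5.300

risk difference = 0.0570 − 0.1100 = -0.0530 → -5.300 percentage points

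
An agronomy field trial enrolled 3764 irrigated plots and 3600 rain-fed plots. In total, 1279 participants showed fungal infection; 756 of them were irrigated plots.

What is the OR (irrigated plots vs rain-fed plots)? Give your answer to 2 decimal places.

1.48

irrigated plots without the outcome: 3764 − 756 = 3008
rain-fed plots with the outcome: 1279 − 756 = 523
rain-fed plots without the outcome: 3600 − 523 = 3077
odds, irrigated plots = 756/3008 = 0.2513
odds, rain-fed plots = 523/3077 = 0.1700
OR = 0.2513 / 0.1700 = 1.48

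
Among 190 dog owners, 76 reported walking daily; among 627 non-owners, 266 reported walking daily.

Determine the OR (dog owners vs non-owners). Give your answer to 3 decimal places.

OR = (76 × 361) / (114 × 266) = 27436/30324 ≈ 0.905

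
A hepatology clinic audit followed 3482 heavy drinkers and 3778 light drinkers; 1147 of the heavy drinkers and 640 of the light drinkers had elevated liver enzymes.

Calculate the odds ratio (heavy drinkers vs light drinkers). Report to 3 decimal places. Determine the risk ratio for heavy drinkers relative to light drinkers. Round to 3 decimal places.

OR = 2.409; RR = 1.945

OR = (1147 × 3138) / (2335 × 640) = 3599286/1494400 ≈ 2.409
risk, heavy drinkers = 1147/3482 = 0.3294
risk, light drinkers = 640/3778 = 0.1694
RR = 0.3294 / 0.1694 = 1.945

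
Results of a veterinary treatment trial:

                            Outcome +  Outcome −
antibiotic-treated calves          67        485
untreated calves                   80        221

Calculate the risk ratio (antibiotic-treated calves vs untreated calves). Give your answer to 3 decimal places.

RR: 0.457

risk, antibiotic-treated calves = 67/552 = 0.1214
risk, untreated calves = 80/301 = 0.2658
RR = 0.1214 / 0.2658 = 0.457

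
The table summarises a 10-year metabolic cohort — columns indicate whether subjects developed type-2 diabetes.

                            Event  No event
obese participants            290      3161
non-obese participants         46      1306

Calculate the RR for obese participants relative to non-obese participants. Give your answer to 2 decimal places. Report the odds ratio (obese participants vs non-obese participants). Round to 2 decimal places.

RR = 2.47; OR = 2.60

risk, obese participants = 290/3451 = 0.08403
risk, non-obese participants = 46/1352 = 0.03402
RR = 0.08403 / 0.03402 = 2.47
OR = (290 × 1306) / (3161 × 46) = 378740/145406 ≈ 2.60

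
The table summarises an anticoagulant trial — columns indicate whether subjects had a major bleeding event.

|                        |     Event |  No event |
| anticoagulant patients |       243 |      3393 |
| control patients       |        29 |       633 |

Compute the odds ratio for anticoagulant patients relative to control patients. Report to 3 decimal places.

OR = (243 × 633) / (3393 × 29) = 153819/98397 ≈ 1.563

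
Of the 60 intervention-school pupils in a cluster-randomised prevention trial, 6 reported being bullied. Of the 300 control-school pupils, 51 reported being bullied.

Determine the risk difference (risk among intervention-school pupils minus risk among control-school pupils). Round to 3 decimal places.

-0.070

risk, intervention-school pupils = 6/60 = 0.1000
risk, control-school pupils = 51/300 = 0.1700
risk difference = 0.1000 − 0.1700 = -0.070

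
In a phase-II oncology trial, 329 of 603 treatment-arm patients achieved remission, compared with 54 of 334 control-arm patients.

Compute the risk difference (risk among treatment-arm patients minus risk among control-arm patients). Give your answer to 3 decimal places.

risk, treatment-arm patients = 329/603 = 0.5456
risk, control-arm patients = 54/334 = 0.1617
risk difference = 0.5456 − 0.1617 = 0.384

0.384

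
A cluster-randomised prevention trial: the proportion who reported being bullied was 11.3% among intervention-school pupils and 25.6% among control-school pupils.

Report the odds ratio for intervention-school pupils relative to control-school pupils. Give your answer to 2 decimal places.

odds, intervention-school pupils = 0.1130/0.8870 = 0.1274
odds, control-school pupils = 0.2560/0.7440 = 0.3441
OR = 0.1274 / 0.3441 = 0.37

0.37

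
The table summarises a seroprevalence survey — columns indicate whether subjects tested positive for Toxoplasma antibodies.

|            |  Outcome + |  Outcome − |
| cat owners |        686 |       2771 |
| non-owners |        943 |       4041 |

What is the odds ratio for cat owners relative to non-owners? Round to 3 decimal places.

OR = (686 × 4041) / (2771 × 943) = 2772126/2613053 ≈ 1.061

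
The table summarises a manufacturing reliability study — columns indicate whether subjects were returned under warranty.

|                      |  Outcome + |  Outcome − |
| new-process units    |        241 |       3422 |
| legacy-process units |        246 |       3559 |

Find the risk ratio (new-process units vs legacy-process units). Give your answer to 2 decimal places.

RR: 1.02

risk, new-process units = 241/3663 = 0.0658
risk, legacy-process units = 246/3805 = 0.0647
RR = 0.0658 / 0.0647 = 1.02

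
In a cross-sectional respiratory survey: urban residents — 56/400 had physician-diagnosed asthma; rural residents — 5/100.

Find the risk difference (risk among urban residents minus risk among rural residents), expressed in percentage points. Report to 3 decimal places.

9.000

risk, urban residents = 56/400 = 0.1400
risk, rural residents = 5/100 = 0.0500
risk difference = 0.1400 − 0.0500 = 0.0900 → 9.000 percentage points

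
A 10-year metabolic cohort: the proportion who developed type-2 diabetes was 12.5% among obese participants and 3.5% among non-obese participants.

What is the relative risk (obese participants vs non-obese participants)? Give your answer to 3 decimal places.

RR = 0.12500 / 0.03500 = 3.571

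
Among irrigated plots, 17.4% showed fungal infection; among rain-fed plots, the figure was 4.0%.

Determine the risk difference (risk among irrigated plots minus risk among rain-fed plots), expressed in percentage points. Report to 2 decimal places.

RD = 13.40

risk difference = 0.17400 − 0.04000 = 0.13400 → 13.40 percentage points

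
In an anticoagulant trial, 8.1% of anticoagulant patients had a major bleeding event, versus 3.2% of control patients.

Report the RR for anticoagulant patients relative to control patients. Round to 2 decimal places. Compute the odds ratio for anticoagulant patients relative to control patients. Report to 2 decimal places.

RR = 2.53; OR = 2.67

RR = 0.08100 / 0.03200 = 2.53
odds, anticoagulant patients = 0.08100/0.91900 = 0.08814
odds, control patients = 0.03200/0.96800 = 0.03306
OR = 0.08814 / 0.03306 = 2.67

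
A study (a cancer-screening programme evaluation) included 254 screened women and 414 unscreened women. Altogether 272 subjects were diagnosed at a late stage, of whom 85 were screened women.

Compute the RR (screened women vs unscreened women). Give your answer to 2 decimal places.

screened women without the outcome: 254 − 85 = 169
unscreened women with the outcome: 272 − 85 = 187
unscreened women without the outcome: 414 − 187 = 227
risk, screened women = 85/254 = 0.3346
risk, unscreened women = 187/414 = 0.4517
RR = 0.3346 / 0.4517 = 0.74

0.74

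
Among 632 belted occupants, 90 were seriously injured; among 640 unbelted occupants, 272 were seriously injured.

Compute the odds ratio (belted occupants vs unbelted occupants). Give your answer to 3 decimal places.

0.225

odds, belted occupants = 90/542 = 0.1661
odds, unbelted occupants = 272/368 = 0.7391
OR = 0.1661 / 0.7391 = 0.225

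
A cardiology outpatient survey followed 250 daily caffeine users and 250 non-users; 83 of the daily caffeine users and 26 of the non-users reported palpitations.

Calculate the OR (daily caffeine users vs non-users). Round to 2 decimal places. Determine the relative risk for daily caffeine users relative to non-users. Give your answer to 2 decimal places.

odds, daily caffeine users = 83/167 = 0.4970
odds, non-users = 26/224 = 0.1161
OR = 0.4970 / 0.1161 = 4.28
risk, daily caffeine users = 83/250 = 0.3320
risk, non-users = 26/250 = 0.1040
RR = 0.3320 / 0.1040 = 3.19

OR = 4.28; RR = 3.19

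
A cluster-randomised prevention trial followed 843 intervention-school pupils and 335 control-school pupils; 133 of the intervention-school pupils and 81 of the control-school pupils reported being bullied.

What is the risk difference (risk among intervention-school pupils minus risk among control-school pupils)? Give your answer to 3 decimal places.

RD ≈ -0.084

risk, intervention-school pupils = 133/843 = 0.1578
risk, control-school pupils = 81/335 = 0.2418
risk difference = 0.1578 − 0.2418 = -0.084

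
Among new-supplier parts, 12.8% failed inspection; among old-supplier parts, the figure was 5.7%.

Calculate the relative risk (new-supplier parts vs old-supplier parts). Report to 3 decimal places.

RR = 0.1280 / 0.0570 = 2.246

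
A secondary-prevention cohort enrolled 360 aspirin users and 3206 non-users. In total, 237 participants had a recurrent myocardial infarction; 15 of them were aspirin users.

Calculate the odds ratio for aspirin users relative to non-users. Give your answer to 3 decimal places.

aspirin users without the outcome: 360 − 15 = 345
non-users with the outcome: 237 − 15 = 222
non-users without the outcome: 3206 − 222 = 2984
odds, aspirin users = 15/345 = 0.04348
odds, non-users = 222/2984 = 0.07440
OR = 0.04348 / 0.07440 = 0.584

OR: 0.584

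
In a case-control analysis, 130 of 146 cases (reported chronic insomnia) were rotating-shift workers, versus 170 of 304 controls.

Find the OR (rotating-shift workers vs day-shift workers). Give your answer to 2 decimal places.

6.40

odds, rotating-shift workers = 130/170 = 0.7647
odds, day-shift workers = 16/134 = 0.1194
OR = 0.7647 / 0.1194 = 6.40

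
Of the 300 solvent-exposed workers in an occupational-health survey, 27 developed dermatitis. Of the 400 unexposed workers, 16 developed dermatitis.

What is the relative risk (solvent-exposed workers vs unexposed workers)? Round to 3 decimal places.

2.250

risk, solvent-exposed workers = 27/300 = 0.09000
risk, unexposed workers = 16/400 = 0.04000
RR = 0.09000 / 0.04000 = 2.250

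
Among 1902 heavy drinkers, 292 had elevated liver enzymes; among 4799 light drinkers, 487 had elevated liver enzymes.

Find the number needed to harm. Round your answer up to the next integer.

NNH = 20

risk, heavy drinkers = 292/1902 = 0.153523
risk, light drinkers = 487/4799 = 0.101479
absolute risk difference = 0.052043
1 / 0.052043 = 19.215 → round up → 20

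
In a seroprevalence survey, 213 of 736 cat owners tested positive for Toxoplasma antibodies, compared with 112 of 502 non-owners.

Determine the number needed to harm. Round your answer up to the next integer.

NNH: 16

risk, cat owners = 213/736 = 0.289402
risk, non-owners = 112/502 = 0.223108
absolute risk difference = 0.066295
1 / 0.066295 = 15.084 → round up → 16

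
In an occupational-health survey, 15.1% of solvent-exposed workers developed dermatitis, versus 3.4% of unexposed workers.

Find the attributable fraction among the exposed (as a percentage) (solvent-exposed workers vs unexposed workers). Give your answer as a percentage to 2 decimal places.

AR% = (0.15100 − 0.03400) / 0.15100 = 0.7748 → 77.48%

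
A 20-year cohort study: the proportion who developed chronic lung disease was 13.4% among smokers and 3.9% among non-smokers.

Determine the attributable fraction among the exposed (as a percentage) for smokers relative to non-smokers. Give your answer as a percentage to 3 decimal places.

AR% = (0.13400 − 0.03900) / 0.13400 = 0.7090 → 70.896%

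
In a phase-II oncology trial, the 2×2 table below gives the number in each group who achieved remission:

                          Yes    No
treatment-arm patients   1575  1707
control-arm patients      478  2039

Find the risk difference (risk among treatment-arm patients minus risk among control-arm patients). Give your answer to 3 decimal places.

risk, treatment-arm patients = 1575/3282 = 0.4799
risk, control-arm patients = 478/2517 = 0.1899
risk difference = 0.4799 − 0.1899 = 0.290

RD: 0.290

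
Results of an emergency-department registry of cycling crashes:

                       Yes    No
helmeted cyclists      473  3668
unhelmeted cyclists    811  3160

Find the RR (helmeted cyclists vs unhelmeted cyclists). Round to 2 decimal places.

risk, helmeted cyclists = 473/4141 = 0.1142
risk, unhelmeted cyclists = 811/3971 = 0.2042
RR = 0.1142 / 0.2042 = 0.56

RR ≈ 0.56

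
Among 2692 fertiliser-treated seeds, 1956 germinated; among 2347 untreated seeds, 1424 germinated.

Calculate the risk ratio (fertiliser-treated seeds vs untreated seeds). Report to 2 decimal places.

1.20

risk, fertiliser-treated seeds = 1956/2692 = 0.7266
risk, untreated seeds = 1424/2347 = 0.6067
RR = 0.7266 / 0.6067 = 1.20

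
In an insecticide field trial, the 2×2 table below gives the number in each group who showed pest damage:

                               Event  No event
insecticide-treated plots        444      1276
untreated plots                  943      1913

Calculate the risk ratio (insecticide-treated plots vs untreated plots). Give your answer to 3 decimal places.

RR ≈ 0.782

risk, insecticide-treated plots = 444/1720 = 0.2581
risk, untreated plots = 943/2856 = 0.3302
RR = 0.2581 / 0.3302 = 0.782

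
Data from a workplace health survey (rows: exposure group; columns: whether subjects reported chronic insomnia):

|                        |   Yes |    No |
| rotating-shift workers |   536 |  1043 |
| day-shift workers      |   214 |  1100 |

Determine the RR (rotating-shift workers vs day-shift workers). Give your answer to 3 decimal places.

RR ≈ 2.084

risk, rotating-shift workers = 536/1579 = 0.3395
risk, day-shift workers = 214/1314 = 0.1629
RR = 0.3395 / 0.1629 = 2.084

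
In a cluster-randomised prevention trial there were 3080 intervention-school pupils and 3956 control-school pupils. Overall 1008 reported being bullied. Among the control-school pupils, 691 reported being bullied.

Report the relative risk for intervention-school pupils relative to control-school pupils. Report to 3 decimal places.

RR = 0.589

intervention-school pupils with the outcome: 1008 − 691 = 317
intervention-school pupils without the outcome: 3080 − 317 = 2763
control-school pupils without the outcome: 3956 − 691 = 3265
risk, intervention-school pupils = 317/3080 = 0.1029
risk, control-school pupils = 691/3956 = 0.1747
RR = 0.1029 / 0.1747 = 0.589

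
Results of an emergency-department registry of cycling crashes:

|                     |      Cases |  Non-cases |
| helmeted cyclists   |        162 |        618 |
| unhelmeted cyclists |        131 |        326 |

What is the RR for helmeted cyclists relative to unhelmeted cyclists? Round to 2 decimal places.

risk, helmeted cyclists = 162/780 = 0.2077
risk, unhelmeted cyclists = 131/457 = 0.2867
RR = 0.2077 / 0.2867 = 0.72

RR = 0.72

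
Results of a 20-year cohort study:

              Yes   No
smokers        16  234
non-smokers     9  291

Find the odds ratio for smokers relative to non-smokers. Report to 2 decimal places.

odds, smokers = 16/234 = 0.06838
odds, non-smokers = 9/291 = 0.03093
OR = 0.06838 / 0.03093 = 2.21

2.21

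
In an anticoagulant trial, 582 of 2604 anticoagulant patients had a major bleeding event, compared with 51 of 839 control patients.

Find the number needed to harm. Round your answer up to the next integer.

NNH = 7

risk, anticoagulant patients = 582/2604 = 0.223502
risk, control patients = 51/839 = 0.060787
absolute risk difference = 0.162716
1 / 0.162716 = 6.146 → round up → 7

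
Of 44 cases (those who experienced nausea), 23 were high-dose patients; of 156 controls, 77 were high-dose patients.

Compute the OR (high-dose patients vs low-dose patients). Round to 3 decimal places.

OR ≈ 1.124

odds, high-dose patients = 23/77 = 0.2987
odds, low-dose patients = 21/79 = 0.2658
OR = 0.2987 / 0.2658 = 1.124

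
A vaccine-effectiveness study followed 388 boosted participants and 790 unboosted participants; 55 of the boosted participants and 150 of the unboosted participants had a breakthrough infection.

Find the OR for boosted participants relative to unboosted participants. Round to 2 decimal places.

OR = (55 × 640) / (333 × 150) = 35200/49950 ≈ 0.70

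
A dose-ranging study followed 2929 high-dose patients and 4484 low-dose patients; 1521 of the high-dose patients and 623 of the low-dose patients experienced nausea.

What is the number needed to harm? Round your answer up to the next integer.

risk, high-dose patients = 1521/2929 = 0.519290
risk, low-dose patients = 623/4484 = 0.138938
absolute risk difference = 0.380351
1 / 0.380351 = 2.629 → round up → 3

NNH: 3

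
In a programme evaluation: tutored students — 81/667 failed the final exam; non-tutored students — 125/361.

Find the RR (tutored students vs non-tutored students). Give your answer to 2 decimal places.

risk, tutored students = 81/667 = 0.1214
risk, non-tutored students = 125/361 = 0.3463
RR = 0.1214 / 0.3463 = 0.35

0.35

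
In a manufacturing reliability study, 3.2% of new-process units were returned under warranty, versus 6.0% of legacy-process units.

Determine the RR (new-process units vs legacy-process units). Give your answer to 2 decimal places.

RR = 0.03200 / 0.06000 = 0.53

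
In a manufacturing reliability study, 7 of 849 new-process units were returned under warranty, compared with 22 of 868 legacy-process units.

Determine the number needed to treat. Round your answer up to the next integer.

59

risk, new-process units = 7/849 = 0.008245
risk, legacy-process units = 22/868 = 0.025346
absolute risk difference = 0.017101
1 / 0.017101 = 58.476 → round up → 59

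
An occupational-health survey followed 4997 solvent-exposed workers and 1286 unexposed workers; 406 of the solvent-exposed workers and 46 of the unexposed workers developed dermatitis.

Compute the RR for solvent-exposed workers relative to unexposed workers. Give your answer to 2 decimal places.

2.27

risk, solvent-exposed workers = 406/4997 = 0.08125
risk, unexposed workers = 46/1286 = 0.03577
RR = 0.08125 / 0.03577 = 2.27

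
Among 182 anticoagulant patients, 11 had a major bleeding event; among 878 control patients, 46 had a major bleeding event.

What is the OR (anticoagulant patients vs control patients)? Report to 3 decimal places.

OR = (11 × 832) / (171 × 46) = 9152/7866 ≈ 1.163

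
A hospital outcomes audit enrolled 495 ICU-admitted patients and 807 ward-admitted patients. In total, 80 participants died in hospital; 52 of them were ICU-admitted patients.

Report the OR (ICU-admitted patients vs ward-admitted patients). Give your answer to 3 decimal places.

ICU-admitted patients without the outcome: 495 − 52 = 443
ward-admitted patients with the outcome: 80 − 52 = 28
ward-admitted patients without the outcome: 807 − 28 = 779
odds, ICU-admitted patients = 52/443 = 0.11738
odds, ward-admitted patients = 28/779 = 0.03594
OR = 0.11738 / 0.03594 = 3.266

OR ≈ 3.266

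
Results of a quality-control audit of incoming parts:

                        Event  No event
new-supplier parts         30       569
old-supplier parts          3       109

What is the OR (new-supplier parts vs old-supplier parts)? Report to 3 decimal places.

odds, new-supplier parts = 30/569 = 0.05272
odds, old-supplier parts = 3/109 = 0.02752
OR = 0.05272 / 0.02752 = 1.916

1.916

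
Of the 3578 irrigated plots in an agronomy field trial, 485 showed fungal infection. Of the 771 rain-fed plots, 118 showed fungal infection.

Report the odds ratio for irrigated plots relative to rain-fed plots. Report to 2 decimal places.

OR = (485 × 653) / (3093 × 118) = 316705/364974 ≈ 0.87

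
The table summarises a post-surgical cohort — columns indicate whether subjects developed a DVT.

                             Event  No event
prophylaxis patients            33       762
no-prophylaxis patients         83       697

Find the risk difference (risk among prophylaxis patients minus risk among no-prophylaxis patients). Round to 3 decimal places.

risk, prophylaxis patients = 33/795 = 0.04151
risk, no-prophylaxis patients = 83/780 = 0.10641
risk difference = 0.04151 − 0.10641 = -0.065

-0.065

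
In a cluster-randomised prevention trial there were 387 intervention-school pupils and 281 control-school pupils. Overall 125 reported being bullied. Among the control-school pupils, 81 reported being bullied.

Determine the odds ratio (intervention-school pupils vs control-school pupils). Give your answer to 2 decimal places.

OR = 0.32

intervention-school pupils with the outcome: 125 − 81 = 44
intervention-school pupils without the outcome: 387 − 44 = 343
control-school pupils without the outcome: 281 − 81 = 200
OR = (44 × 200) / (343 × 81) = 8800/27783 ≈ 0.32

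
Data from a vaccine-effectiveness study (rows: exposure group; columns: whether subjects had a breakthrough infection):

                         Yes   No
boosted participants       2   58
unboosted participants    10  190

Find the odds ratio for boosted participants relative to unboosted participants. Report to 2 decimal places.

odds, boosted participants = 2/58 = 0.03448
odds, unboosted participants = 10/190 = 0.05263
OR = 0.03448 / 0.05263 = 0.66

0.66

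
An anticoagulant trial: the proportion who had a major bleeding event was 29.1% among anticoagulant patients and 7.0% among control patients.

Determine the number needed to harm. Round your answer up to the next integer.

5

absolute risk difference = 0.221000
1 / 0.221000 = 4.525 → round up → 5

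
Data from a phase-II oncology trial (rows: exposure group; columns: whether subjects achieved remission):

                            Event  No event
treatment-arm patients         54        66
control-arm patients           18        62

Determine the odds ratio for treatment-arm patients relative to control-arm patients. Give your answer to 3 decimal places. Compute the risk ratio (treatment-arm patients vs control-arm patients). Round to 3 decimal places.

odds, treatment-arm patients = 54/66 = 0.8182
odds, control-arm patients = 18/62 = 0.2903
OR = 0.8182 / 0.2903 = 2.818
risk, treatment-arm patients = 54/120 = 0.4500
risk, control-arm patients = 18/80 = 0.2250
RR = 0.4500 / 0.2250 = 2.000

OR = 2.818; RR = 2.000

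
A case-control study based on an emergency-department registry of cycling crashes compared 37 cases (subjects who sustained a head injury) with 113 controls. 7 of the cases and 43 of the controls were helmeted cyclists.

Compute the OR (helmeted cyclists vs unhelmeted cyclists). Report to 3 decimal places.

OR = (7 × 70) / (43 × 30) = 490/1290 ≈ 0.380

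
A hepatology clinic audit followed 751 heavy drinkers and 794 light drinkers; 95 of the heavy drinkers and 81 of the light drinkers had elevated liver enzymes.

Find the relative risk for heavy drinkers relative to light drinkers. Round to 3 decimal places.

risk, heavy drinkers = 95/751 = 0.1265
risk, light drinkers = 81/794 = 0.1020
RR = 0.1265 / 0.1020 = 1.240

RR: 1.240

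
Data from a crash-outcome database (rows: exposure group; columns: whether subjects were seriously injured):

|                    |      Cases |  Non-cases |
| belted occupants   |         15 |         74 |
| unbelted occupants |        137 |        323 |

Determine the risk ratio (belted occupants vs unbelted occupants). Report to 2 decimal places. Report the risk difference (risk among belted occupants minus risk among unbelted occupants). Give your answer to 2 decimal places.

RR = 0.57; RD = -0.13

risk, belted occupants = 15/89 = 0.1685
risk, unbelted occupants = 137/460 = 0.2978
RR = 0.1685 / 0.2978 = 0.57
risk difference = 0.1685 − 0.2978 = -0.13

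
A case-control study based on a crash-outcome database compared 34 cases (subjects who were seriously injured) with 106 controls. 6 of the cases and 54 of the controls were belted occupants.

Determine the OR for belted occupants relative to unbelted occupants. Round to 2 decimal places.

odds, belted occupants = 6/54 = 0.1111
odds, unbelted occupants = 28/52 = 0.5385
OR = 0.1111 / 0.5385 = 0.21

OR ≈ 0.21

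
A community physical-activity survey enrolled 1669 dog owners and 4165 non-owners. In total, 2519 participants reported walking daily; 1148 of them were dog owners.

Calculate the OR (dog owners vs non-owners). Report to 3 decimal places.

dog owners without the outcome: 1669 − 1148 = 521
non-owners with the outcome: 2519 − 1148 = 1371
non-owners without the outcome: 4165 − 1371 = 2794
OR = (1148 × 2794) / (521 × 1371) = 3207512/714291 ≈ 4.490

4.490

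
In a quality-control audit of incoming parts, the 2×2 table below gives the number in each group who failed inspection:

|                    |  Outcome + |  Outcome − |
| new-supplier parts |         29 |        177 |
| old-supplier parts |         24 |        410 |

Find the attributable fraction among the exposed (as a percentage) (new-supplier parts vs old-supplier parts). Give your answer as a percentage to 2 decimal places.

60.72%

risk, new-supplier parts = 29/206 = 0.1408
risk, old-supplier parts = 24/434 = 0.0553
AR% = (0.1408 − 0.0553) / 0.1408 = 0.6072 → 60.72%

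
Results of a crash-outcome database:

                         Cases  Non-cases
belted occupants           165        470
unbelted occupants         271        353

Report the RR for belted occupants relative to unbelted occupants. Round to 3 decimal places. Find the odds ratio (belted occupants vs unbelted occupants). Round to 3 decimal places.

RR = 0.598; OR = 0.457

risk, belted occupants = 165/635 = 0.2598
risk, unbelted occupants = 271/624 = 0.4343
RR = 0.2598 / 0.4343 = 0.598
OR = (165 × 353) / (470 × 271) = 58245/127370 ≈ 0.457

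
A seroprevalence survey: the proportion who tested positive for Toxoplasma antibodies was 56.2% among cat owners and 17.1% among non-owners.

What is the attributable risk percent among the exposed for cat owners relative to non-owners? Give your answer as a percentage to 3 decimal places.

AR% = (0.5620 − 0.1710) / 0.5620 = 0.6957 → 69.573%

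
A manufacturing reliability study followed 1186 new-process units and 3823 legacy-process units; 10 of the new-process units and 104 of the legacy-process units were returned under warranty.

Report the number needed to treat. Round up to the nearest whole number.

risk, new-process units = 10/1186 = 0.008432
risk, legacy-process units = 104/3823 = 0.027204
absolute risk difference = 0.018772
1 / 0.018772 = 53.271 → round up → 54

54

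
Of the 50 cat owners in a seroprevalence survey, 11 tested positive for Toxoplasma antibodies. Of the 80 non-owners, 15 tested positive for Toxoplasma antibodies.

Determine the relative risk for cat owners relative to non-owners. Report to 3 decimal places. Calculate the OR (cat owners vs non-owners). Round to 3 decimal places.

risk, cat owners = 11/50 = 0.2200
risk, non-owners = 15/80 = 0.1875
RR = 0.2200 / 0.1875 = 1.173
odds, cat owners = 11/39 = 0.2821
odds, non-owners = 15/65 = 0.2308
OR = 0.2821 / 0.2308 = 1.222

RR = 1.173; OR = 1.222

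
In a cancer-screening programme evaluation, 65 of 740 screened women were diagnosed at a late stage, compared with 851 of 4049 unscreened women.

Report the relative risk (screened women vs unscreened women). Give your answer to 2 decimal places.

risk, screened women = 65/740 = 0.0878
risk, unscreened women = 851/4049 = 0.2102
RR = 0.0878 / 0.2102 = 0.42

RR = 0.42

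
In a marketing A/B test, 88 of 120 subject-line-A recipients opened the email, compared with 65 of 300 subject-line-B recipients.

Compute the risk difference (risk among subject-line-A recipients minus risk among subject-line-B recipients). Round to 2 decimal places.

RD ≈ 0.52

risk, subject-line-A recipients = 88/120 = 0.7333
risk, subject-line-B recipients = 65/300 = 0.2167
risk difference = 0.7333 − 0.2167 = 0.52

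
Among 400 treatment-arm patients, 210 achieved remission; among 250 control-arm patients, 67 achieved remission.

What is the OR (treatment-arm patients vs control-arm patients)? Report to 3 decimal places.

3.019

odds, treatment-arm patients = 210/190 = 1.1053
odds, control-arm patients = 67/183 = 0.3661
OR = 1.1053 / 0.3661 = 3.019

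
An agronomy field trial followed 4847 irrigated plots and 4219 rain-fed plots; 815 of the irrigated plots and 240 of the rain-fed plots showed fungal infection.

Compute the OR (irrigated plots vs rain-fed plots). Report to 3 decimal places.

OR = (815 × 3979) / (4032 × 240) = 3242885/967680 ≈ 3.351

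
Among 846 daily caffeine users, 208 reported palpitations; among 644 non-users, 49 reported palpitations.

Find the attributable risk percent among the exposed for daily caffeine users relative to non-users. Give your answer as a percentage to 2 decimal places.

AR% ≈ 69.05%

risk, daily caffeine users = 208/846 = 0.2459
risk, non-users = 49/644 = 0.0761
AR% = (0.2459 − 0.0761) / 0.2459 = 0.6905 → 69.05%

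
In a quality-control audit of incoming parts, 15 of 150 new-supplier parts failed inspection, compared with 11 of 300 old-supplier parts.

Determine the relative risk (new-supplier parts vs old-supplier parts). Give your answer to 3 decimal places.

risk, new-supplier parts = 15/150 = 0.10000
risk, old-supplier parts = 11/300 = 0.03667
RR = 0.10000 / 0.03667 = 2.727

RR = 2.727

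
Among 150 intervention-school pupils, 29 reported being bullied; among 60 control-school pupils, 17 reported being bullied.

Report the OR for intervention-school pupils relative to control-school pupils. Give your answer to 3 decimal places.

odds, intervention-school pupils = 29/121 = 0.2397
odds, control-school pupils = 17/43 = 0.3953
OR = 0.2397 / 0.3953 = 0.606

OR = 0.606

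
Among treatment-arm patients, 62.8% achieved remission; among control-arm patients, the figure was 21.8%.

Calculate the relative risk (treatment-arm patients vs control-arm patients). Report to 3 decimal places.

RR = 0.6280 / 0.2180 = 2.881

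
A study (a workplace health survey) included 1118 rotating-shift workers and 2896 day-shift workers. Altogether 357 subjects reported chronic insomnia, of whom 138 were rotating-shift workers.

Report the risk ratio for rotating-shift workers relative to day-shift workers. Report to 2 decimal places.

rotating-shift workers without the outcome: 1118 − 138 = 980
day-shift workers with the outcome: 357 − 138 = 219
day-shift workers without the outcome: 2896 − 219 = 2677
risk, rotating-shift workers = 138/1118 = 0.1234
risk, day-shift workers = 219/2896 = 0.0756
RR = 0.1234 / 0.0756 = 1.63

RR ≈ 1.63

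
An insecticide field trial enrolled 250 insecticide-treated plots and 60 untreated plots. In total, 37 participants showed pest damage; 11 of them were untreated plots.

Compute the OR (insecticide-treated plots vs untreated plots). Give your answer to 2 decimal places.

insecticide-treated plots with the outcome: 37 − 11 = 26
insecticide-treated plots without the outcome: 250 − 26 = 224
untreated plots without the outcome: 60 − 11 = 49
odds, insecticide-treated plots = 26/224 = 0.1161
odds, untreated plots = 11/49 = 0.2245
OR = 0.1161 / 0.2245 = 0.52

OR ≈ 0.52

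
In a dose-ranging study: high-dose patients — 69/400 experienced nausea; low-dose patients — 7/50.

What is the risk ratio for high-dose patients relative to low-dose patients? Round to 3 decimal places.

risk, high-dose patients = 69/400 = 0.1725
risk, low-dose patients = 7/50 = 0.1400
RR = 0.1725 / 0.1400 = 1.232

1.232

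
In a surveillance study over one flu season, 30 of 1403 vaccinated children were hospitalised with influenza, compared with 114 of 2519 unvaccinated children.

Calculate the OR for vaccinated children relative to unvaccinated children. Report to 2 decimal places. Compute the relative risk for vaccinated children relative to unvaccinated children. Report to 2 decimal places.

OR = 0.46; RR = 0.47

OR = (30 × 2405) / (1373 × 114) = 72150/156522 ≈ 0.46
risk, vaccinated children = 30/1403 = 0.02138
risk, unvaccinated children = 114/2519 = 0.04526
RR = 0.02138 / 0.04526 = 0.47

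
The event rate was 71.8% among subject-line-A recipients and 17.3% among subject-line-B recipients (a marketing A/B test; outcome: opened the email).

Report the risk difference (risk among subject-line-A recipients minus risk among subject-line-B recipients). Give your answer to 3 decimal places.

risk difference = 0.7180 − 0.1730 = 0.545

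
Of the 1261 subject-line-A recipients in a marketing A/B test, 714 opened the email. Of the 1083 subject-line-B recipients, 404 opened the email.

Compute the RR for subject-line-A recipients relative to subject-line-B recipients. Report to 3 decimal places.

risk, subject-line-A recipients = 714/1261 = 0.5662
risk, subject-line-B recipients = 404/1083 = 0.3730
RR = 0.5662 / 0.3730 = 1.518

RR = 1.518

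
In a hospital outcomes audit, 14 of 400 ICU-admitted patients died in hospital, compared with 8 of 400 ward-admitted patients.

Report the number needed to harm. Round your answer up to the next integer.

risk, ICU-admitted patients = 14/400 = 0.035000
risk, ward-admitted patients = 8/400 = 0.020000
absolute risk difference = 0.015000
1 / 0.015000 = 66.667 → round up → 67

67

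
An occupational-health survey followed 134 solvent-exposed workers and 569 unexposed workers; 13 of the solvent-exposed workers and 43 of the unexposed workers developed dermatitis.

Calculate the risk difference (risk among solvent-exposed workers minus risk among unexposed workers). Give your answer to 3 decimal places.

risk, solvent-exposed workers = 13/134 = 0.0970
risk, unexposed workers = 43/569 = 0.0756
risk difference = 0.0970 − 0.0756 = 0.021

RD = 0.021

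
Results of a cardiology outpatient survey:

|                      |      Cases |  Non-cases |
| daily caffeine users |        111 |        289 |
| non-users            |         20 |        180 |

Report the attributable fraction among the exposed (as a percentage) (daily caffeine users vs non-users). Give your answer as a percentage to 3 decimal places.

63.964%

risk, daily caffeine users = 111/400 = 0.2775
risk, non-users = 20/200 = 0.1000
AR% = (0.2775 − 0.1000) / 0.2775 = 0.6396 → 63.964%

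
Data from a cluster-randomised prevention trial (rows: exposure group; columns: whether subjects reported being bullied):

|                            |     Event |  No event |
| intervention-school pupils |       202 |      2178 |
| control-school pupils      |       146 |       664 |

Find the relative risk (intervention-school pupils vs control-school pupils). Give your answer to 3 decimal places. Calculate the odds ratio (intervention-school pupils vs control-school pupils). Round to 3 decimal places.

RR = 0.471; OR = 0.422

risk, intervention-school pupils = 202/2380 = 0.0849
risk, control-school pupils = 146/810 = 0.1802
RR = 0.0849 / 0.1802 = 0.471
OR = (202 × 664) / (2178 × 146) = 134128/317988 ≈ 0.422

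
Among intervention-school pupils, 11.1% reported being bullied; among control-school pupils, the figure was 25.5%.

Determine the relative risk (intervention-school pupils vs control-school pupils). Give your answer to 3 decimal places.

RR = 0.1110 / 0.2550 = 0.435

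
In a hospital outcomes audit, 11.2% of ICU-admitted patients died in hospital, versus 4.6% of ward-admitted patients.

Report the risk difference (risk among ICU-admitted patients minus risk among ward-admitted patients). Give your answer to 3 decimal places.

risk difference = 0.11200 − 0.04600 = 0.066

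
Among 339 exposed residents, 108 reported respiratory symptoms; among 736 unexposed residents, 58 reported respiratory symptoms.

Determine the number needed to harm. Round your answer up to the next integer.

5

risk, exposed residents = 108/339 = 0.318584
risk, unexposed residents = 58/736 = 0.078804
absolute risk difference = 0.239780
1 / 0.239780 = 4.170 → round up → 5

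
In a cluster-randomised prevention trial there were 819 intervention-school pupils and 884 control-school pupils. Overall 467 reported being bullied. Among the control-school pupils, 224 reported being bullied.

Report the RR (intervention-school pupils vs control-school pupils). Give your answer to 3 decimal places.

RR = 1.171

intervention-school pupils with the outcome: 467 − 224 = 243
intervention-school pupils without the outcome: 819 − 243 = 576
control-school pupils without the outcome: 884 − 224 = 660
risk, intervention-school pupils = 243/819 = 0.2967
risk, control-school pupils = 224/884 = 0.2534
RR = 0.2967 / 0.2534 = 1.171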